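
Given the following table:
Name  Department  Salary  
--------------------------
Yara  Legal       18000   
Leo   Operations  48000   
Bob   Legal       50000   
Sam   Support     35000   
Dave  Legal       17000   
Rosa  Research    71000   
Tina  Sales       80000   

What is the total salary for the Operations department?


Operations department members:
  Leo: 48000
Total = 48000 = 48000

ANSWER: 48000


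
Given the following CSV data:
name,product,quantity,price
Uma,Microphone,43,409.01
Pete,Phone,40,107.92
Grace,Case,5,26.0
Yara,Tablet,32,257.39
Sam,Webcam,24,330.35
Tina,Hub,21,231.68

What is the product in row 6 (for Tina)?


Row 6: Tina
Column 'product' = Hub

ANSWER: Hub


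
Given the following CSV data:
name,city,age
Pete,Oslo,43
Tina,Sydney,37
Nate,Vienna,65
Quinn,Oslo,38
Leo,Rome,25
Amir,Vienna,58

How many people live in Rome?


Scanning city column for 'Rome':
  Row 5: Leo -> MATCH
Total matches: 1

ANSWER: 1


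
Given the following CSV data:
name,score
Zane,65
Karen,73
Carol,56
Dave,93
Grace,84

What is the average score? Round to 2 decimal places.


Scores: 65, 73, 56, 93, 84
Sum = 371
Count = 5
Average = 371 / 5 = 74.20

ANSWER: 74.20


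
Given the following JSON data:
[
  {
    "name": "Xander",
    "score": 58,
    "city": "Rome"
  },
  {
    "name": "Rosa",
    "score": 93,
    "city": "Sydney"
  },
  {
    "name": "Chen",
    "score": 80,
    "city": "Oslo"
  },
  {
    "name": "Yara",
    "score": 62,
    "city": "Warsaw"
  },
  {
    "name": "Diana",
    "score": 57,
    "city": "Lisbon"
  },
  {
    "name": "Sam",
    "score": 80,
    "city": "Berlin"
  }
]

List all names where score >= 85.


Filtering records where score >= 85:
  Xander (score=58) -> no
  Rosa (score=93) -> YES
  Chen (score=80) -> no
  Yara (score=62) -> no
  Diana (score=57) -> no
  Sam (score=80) -> no


ANSWER: Rosa


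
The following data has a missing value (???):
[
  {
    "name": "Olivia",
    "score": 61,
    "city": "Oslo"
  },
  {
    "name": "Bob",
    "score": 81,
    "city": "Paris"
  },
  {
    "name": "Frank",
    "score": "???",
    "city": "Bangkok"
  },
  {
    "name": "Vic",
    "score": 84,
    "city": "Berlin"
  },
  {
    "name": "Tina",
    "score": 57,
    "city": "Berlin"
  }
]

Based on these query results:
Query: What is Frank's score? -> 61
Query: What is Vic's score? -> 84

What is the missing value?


The missing value is Frank's score
From query: Frank's score = 61

ANSWER: 61


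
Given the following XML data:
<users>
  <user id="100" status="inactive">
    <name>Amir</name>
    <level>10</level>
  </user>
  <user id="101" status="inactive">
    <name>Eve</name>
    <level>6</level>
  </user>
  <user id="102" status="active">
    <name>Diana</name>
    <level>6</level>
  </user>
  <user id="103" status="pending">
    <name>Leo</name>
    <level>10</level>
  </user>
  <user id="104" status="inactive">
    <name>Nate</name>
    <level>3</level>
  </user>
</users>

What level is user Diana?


Finding user: Diana
<level>6</level>

ANSWER: 6


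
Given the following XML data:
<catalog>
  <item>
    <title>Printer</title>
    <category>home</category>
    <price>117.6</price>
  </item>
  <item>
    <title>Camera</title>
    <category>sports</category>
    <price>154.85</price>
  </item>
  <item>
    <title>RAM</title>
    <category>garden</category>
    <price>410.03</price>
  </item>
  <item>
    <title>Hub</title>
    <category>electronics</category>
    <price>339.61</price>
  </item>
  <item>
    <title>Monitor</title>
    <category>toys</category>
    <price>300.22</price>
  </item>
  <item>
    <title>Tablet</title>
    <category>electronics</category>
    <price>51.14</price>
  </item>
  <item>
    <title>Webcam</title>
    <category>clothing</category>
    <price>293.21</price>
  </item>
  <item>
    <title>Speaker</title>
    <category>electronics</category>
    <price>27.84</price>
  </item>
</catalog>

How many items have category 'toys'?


Scanning <item> elements for <category>toys</category>:
  Item 5: Monitor -> MATCH
Count: 1

ANSWER: 1


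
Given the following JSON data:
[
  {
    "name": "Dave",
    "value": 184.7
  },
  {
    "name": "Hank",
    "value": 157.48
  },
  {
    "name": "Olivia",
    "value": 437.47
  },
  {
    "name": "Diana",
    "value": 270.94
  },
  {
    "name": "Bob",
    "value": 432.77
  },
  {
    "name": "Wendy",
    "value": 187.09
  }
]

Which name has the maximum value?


Comparing values:
  Dave: 184.7
  Hank: 157.48
  Olivia: 437.47
  Diana: 270.94
  Bob: 432.77
  Wendy: 187.09
Maximum: Olivia (437.47)

ANSWER: Olivia


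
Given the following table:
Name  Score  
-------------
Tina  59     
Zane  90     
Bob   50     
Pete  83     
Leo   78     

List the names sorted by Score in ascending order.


Sorting by Score (ascending):
  Bob: 50
  Tina: 59
  Leo: 78
  Pete: 83
  Zane: 90


ANSWER: Bob, Tina, Leo, Pete, Zane


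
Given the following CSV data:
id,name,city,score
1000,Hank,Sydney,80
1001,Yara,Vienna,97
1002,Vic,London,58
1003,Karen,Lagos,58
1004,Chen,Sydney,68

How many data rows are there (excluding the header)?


Counting rows (excluding header):
Header: id,name,city,score
Data rows: 5

ANSWER: 5


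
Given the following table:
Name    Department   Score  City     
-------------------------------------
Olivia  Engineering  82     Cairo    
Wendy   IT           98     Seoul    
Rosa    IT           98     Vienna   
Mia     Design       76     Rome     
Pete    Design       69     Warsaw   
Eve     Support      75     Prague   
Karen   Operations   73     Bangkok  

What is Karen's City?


Row 7: Karen
City = Bangkok

ANSWER: Bangkok


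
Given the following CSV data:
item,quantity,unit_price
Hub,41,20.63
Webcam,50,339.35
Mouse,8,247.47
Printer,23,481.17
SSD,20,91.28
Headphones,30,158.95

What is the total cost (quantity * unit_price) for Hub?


Row: Hub
quantity = 41
unit_price = 20.63
total = 41 * 20.63 = 845.83

ANSWER: 845.83


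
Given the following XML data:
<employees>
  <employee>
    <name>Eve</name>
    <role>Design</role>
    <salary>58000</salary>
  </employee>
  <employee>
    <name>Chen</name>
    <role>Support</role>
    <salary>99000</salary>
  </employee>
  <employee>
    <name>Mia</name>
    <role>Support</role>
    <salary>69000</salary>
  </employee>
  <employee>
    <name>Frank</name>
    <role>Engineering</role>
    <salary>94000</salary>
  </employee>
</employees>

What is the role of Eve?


Searching for <employee> with <name>Eve</name>
Found at position 1
<role>Design</role>

ANSWER: Design


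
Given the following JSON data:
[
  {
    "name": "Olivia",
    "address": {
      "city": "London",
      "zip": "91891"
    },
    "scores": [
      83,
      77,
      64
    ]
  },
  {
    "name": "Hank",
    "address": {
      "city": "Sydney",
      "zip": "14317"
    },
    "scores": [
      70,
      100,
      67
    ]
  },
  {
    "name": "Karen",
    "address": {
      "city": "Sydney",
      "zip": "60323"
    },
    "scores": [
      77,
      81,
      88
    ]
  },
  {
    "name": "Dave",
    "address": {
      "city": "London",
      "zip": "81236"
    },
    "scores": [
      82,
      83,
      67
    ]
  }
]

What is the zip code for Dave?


Path: records[3].address.zip
Value: 81236

ANSWER: 81236


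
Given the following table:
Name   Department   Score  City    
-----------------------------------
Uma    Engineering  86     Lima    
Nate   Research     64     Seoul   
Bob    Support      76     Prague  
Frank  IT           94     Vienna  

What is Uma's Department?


Row 1: Uma
Department = Engineering

ANSWER: Engineering


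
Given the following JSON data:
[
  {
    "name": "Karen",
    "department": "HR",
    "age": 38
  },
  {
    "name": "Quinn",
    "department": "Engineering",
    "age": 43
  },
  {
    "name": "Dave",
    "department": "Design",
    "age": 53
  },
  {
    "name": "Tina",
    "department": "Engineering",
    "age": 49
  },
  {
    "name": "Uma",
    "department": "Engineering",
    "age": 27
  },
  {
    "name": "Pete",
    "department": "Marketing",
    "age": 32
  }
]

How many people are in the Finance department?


Scanning records for department = Finance
  No matches found
Count: 0

ANSWER: 0


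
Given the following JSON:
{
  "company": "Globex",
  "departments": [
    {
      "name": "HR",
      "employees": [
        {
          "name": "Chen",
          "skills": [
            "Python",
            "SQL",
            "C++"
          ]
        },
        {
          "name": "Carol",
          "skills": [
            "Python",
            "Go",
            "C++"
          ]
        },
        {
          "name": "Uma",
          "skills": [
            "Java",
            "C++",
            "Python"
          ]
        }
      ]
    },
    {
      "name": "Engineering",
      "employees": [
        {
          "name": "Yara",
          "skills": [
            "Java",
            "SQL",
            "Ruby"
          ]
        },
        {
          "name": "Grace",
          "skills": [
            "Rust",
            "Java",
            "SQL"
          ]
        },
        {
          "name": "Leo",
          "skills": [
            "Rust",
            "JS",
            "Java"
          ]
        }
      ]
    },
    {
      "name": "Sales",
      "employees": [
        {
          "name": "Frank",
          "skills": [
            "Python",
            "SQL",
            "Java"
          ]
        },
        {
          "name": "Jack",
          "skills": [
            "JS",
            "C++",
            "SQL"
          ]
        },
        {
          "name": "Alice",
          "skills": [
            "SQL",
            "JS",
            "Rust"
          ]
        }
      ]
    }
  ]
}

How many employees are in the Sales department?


Path: departments[2].employees
Count: 3

ANSWER: 3


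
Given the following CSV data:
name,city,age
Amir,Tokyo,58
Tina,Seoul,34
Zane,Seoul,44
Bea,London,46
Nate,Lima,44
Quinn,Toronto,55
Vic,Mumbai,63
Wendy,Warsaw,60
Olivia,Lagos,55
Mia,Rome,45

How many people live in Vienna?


Scanning city column for 'Vienna':
Total matches: 0

ANSWER: 0


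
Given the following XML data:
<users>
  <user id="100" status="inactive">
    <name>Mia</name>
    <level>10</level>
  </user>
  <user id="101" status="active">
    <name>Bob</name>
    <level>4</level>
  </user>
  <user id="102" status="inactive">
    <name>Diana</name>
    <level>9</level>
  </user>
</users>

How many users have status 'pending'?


Counting users with status='pending':
Count: 0

ANSWER: 0


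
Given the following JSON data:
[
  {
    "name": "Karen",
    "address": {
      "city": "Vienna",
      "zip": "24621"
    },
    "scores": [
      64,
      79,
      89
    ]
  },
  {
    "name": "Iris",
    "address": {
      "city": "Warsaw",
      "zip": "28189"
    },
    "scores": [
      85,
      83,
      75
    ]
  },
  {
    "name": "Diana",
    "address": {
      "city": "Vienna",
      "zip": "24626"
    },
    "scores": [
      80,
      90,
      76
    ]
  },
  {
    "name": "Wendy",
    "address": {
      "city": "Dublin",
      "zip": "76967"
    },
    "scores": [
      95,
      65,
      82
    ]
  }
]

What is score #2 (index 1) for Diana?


Path: records[2].scores[1]
Value: 90

ANSWER: 90


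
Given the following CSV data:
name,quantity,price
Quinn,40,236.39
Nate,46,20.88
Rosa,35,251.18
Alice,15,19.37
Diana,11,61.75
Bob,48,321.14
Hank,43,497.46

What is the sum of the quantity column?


Values in 'quantity' column:
  Row 1: 40
  Row 2: 46
  Row 3: 35
  Row 4: 15
  Row 5: 11
  Row 6: 48
  Row 7: 43
Sum = 40 + 46 + 35 + 15 + 11 + 48 + 43 = 238

ANSWER: 238


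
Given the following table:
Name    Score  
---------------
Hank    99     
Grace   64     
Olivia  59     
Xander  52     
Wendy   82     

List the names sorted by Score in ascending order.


Sorting by Score (ascending):
  Xander: 52
  Olivia: 59
  Grace: 64
  Wendy: 82
  Hank: 99


ANSWER: Xander, Olivia, Grace, Wendy, Hank


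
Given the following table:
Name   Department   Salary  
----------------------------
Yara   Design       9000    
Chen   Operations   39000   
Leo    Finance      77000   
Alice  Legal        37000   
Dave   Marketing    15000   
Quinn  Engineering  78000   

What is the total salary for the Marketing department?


Marketing department members:
  Dave: 15000
Total = 15000 = 15000

ANSWER: 15000


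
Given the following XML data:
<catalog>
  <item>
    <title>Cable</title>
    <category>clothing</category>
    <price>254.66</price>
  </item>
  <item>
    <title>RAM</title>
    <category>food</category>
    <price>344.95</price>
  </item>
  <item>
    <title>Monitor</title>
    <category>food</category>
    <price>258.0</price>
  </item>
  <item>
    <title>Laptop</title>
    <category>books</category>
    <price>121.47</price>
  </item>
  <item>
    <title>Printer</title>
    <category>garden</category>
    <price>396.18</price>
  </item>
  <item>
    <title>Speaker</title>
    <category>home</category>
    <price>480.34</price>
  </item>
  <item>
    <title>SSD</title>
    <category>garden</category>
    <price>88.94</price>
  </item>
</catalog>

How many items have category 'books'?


Scanning <item> elements for <category>books</category>:
  Item 4: Laptop -> MATCH
Count: 1

ANSWER: 1


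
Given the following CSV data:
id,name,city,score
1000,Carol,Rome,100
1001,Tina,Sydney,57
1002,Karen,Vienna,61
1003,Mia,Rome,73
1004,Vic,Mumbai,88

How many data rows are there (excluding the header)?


Counting rows (excluding header):
Header: id,name,city,score
Data rows: 5

ANSWER: 5


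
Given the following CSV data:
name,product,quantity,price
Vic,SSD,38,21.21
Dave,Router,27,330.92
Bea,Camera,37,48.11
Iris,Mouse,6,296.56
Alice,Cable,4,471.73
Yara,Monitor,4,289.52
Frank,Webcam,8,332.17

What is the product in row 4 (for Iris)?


Row 4: Iris
Column 'product' = Mouse

ANSWER: Mouse


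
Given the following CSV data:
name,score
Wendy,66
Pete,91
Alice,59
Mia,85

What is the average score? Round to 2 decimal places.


Scores: 66, 91, 59, 85
Sum = 301
Count = 4
Average = 301 / 4 = 75.25

ANSWER: 75.25


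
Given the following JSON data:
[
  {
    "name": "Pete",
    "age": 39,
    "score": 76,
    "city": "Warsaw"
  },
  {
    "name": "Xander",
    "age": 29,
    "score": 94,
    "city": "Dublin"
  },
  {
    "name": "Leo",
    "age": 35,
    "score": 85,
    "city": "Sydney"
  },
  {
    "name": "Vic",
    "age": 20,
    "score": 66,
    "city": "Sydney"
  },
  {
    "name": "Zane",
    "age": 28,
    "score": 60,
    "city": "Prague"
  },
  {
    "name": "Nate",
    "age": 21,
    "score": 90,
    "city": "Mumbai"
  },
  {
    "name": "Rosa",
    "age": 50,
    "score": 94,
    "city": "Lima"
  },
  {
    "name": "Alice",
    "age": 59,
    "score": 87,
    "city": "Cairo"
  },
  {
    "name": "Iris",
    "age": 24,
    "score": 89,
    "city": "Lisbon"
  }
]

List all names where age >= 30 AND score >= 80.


Checking both conditions:
  Pete (age=39, score=76) -> no
  Xander (age=29, score=94) -> no
  Leo (age=35, score=85) -> YES
  Vic (age=20, score=66) -> no
  Zane (age=28, score=60) -> no
  Nate (age=21, score=90) -> no
  Rosa (age=50, score=94) -> YES
  Alice (age=59, score=87) -> YES
  Iris (age=24, score=89) -> no


ANSWER: Leo, Rosa, Alice


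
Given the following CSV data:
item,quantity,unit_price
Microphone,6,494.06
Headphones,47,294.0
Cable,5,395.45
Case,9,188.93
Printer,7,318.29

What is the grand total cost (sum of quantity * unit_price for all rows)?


Computing row totals:
  Microphone: 6 * 494.06 = 2964.36
  Headphones: 47 * 294.0 = 13818.0
  Cable: 5 * 395.45 = 1977.25
  Case: 9 * 188.93 = 1700.37
  Printer: 7 * 318.29 = 2228.03
Grand total = 2964.36 + 13818.0 + 1977.25 + 1700.37 + 2228.03 = 22688.01

ANSWER: 22688.01


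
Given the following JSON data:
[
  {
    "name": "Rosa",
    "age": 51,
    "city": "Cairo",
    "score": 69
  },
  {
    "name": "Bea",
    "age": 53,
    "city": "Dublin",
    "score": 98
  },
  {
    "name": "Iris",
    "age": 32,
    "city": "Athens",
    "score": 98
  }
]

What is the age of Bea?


Looking up record where name = Bea
Record index: 1
Field 'age' = 53

ANSWER: 53


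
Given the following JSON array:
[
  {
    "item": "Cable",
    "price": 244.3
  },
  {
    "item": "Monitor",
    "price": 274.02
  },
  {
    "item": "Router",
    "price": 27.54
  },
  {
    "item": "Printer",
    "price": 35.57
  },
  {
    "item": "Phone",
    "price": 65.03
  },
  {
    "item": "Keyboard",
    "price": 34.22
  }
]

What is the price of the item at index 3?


Array index 3 -> Printer
price = 35.57

ANSWER: 35.57


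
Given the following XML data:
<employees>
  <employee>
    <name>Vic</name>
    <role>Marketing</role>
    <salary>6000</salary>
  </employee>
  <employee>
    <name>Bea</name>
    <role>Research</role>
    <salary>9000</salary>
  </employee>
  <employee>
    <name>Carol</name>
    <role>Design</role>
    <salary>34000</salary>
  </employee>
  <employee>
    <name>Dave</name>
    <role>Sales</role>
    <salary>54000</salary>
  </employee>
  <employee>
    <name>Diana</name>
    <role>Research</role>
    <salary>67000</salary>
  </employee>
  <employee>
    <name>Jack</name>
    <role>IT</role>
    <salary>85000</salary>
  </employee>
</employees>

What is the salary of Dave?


Searching for <employee> with <name>Dave</name>
Found at position 4
<salary>54000</salary>

ANSWER: 54000


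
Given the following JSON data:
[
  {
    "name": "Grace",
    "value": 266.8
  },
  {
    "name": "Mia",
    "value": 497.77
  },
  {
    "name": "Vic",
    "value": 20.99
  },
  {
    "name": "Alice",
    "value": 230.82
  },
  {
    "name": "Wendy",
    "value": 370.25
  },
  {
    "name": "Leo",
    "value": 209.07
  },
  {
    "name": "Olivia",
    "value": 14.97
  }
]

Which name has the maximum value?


Comparing values:
  Grace: 266.8
  Mia: 497.77
  Vic: 20.99
  Alice: 230.82
  Wendy: 370.25
  Leo: 209.07
  Olivia: 14.97
Maximum: Mia (497.77)

ANSWER: Mia


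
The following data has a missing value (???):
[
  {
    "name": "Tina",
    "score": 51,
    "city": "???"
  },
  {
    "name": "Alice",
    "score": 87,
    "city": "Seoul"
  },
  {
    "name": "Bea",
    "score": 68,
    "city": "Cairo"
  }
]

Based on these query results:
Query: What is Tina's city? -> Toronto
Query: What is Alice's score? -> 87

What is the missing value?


The missing value is Tina's city
From query: Tina's city = Toronto

ANSWER: Toronto


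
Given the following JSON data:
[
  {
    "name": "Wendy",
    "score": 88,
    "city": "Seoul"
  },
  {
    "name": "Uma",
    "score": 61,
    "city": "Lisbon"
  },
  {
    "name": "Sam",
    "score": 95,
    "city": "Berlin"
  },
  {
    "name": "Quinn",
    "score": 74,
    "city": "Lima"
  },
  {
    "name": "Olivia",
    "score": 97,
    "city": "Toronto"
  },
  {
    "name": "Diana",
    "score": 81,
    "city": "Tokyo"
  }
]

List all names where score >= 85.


Filtering records where score >= 85:
  Wendy (score=88) -> YES
  Uma (score=61) -> no
  Sam (score=95) -> YES
  Quinn (score=74) -> no
  Olivia (score=97) -> YES
  Diana (score=81) -> no


ANSWER: Wendy, Sam, Olivia


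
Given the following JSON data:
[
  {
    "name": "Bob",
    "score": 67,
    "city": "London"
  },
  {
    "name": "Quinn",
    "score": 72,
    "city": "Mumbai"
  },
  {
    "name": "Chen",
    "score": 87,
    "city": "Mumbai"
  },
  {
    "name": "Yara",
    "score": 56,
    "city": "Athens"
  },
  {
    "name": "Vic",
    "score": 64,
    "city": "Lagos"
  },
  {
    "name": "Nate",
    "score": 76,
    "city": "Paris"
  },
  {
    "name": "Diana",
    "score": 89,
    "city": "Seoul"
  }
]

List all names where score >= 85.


Filtering records where score >= 85:
  Bob (score=67) -> no
  Quinn (score=72) -> no
  Chen (score=87) -> YES
  Yara (score=56) -> no
  Vic (score=64) -> no
  Nate (score=76) -> no
  Diana (score=89) -> YES


ANSWER: Chen, Diana


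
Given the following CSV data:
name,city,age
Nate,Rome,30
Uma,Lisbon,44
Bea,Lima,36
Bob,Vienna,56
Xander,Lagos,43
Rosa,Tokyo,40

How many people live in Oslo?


Scanning city column for 'Oslo':
Total matches: 0

ANSWER: 0


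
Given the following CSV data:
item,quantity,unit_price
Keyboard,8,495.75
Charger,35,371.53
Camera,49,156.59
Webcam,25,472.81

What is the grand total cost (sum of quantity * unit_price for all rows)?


Computing row totals:
  Keyboard: 8 * 495.75 = 3966.0
  Charger: 35 * 371.53 = 13003.55
  Camera: 49 * 156.59 = 7672.91
  Webcam: 25 * 472.81 = 11820.25
Grand total = 3966.0 + 13003.55 + 7672.91 + 11820.25 = 36462.71

ANSWER: 36462.71


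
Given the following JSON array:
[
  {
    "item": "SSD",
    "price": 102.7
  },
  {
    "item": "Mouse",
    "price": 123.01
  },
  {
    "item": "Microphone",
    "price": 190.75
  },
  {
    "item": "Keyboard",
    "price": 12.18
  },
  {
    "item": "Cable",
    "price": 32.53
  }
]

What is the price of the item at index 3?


Array index 3 -> Keyboard
price = 12.18

ANSWER: 12.18


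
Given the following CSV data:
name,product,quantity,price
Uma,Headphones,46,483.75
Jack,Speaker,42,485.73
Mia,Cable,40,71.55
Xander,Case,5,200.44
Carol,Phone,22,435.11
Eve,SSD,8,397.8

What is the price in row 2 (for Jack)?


Row 2: Jack
Column 'price' = 485.73

ANSWER: 485.73


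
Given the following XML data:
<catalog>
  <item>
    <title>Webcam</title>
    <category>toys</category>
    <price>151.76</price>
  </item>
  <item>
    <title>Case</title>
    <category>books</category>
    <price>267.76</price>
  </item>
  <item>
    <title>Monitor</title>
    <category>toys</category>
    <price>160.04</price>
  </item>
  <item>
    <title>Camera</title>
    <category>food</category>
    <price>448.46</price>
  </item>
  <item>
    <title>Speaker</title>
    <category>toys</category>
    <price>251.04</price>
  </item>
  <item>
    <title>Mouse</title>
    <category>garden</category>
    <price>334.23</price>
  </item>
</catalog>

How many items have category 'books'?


Scanning <item> elements for <category>books</category>:
  Item 2: Case -> MATCH
Count: 1

ANSWER: 1


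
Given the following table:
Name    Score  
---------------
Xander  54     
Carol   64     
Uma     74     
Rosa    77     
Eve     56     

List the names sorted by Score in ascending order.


Sorting by Score (ascending):
  Xander: 54
  Eve: 56
  Carol: 64
  Uma: 74
  Rosa: 77


ANSWER: Xander, Eve, Carol, Uma, Rosa


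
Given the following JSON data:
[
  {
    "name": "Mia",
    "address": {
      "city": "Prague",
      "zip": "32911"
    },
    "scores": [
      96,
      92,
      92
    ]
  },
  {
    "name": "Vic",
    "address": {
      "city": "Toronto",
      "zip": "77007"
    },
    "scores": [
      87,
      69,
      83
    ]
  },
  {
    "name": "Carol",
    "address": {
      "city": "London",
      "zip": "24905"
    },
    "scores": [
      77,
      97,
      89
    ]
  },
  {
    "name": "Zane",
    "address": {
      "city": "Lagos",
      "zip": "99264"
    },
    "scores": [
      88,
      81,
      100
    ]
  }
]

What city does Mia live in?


Path: records[0].address.city
Value: Prague

ANSWER: Prague


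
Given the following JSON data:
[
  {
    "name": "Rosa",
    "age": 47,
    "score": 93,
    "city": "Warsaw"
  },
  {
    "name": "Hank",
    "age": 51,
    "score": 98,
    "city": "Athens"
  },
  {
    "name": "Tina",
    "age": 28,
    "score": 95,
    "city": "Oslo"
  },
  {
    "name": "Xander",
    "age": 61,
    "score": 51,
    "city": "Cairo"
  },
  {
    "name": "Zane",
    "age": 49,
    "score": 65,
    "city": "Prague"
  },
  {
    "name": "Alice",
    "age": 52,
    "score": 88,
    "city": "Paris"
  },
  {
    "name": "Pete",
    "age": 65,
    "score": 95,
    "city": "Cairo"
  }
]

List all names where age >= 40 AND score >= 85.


Checking both conditions:
  Rosa (age=47, score=93) -> YES
  Hank (age=51, score=98) -> YES
  Tina (age=28, score=95) -> no
  Xander (age=61, score=51) -> no
  Zane (age=49, score=65) -> no
  Alice (age=52, score=88) -> YES
  Pete (age=65, score=95) -> YES


ANSWER: Rosa, Hank, Alice, Pete


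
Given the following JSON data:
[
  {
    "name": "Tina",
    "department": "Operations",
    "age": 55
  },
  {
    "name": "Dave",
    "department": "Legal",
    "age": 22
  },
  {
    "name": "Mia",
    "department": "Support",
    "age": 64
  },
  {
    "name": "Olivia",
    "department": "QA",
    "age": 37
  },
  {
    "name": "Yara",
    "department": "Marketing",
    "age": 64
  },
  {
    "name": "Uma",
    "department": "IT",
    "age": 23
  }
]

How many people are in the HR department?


Scanning records for department = HR
  No matches found
Count: 0

ANSWER: 0


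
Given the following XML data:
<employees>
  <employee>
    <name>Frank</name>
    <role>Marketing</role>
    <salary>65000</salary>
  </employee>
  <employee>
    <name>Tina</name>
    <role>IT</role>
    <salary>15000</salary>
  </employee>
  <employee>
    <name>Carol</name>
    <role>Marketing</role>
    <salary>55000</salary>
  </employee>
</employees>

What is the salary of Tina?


Searching for <employee> with <name>Tina</name>
Found at position 2
<salary>15000</salary>

ANSWER: 15000


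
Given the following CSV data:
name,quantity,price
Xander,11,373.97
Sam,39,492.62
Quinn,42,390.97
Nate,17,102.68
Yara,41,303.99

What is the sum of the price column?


Values in 'price' column:
  Row 1: 373.97
  Row 2: 492.62
  Row 3: 390.97
  Row 4: 102.68
  Row 5: 303.99
Sum = 373.97 + 492.62 + 390.97 + 102.68 + 303.99 = 1664.23

ANSWER: 1664.23


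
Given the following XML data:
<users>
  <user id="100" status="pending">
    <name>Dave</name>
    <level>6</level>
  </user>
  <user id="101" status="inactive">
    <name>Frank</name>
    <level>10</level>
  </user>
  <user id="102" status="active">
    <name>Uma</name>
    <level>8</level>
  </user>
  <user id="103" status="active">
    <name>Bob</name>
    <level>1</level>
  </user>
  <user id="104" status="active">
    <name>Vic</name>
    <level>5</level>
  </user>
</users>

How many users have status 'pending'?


Counting users with status='pending':
  Dave (id=100) -> MATCH
Count: 1

ANSWER: 1


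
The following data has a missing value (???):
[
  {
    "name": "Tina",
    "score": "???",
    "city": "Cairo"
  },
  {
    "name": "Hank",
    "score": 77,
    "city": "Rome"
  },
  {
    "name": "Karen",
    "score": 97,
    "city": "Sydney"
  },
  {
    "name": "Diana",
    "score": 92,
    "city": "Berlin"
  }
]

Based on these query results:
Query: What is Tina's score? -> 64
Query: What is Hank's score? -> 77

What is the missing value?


The missing value is Tina's score
From query: Tina's score = 64

ANSWER: 64


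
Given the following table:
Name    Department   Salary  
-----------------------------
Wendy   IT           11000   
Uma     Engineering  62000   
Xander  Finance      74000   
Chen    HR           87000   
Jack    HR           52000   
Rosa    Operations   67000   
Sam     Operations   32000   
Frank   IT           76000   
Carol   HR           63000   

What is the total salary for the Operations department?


Operations department members:
  Rosa: 67000
  Sam: 32000
Total = 67000 + 32000 = 99000

ANSWER: 99000


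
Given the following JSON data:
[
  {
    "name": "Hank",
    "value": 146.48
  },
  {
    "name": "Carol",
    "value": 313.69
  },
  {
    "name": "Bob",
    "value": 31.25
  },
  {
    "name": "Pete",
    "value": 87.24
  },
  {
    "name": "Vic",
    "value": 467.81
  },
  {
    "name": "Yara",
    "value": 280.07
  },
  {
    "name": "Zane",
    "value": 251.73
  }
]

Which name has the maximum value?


Comparing values:
  Hank: 146.48
  Carol: 313.69
  Bob: 31.25
  Pete: 87.24
  Vic: 467.81
  Yara: 280.07
  Zane: 251.73
Maximum: Vic (467.81)

ANSWER: Vic


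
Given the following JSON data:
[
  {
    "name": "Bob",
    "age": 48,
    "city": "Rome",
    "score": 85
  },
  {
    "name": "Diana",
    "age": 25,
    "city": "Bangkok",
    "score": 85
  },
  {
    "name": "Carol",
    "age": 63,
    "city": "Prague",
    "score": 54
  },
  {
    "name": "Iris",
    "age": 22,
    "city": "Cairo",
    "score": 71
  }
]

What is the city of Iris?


Looking up record where name = Iris
Record index: 3
Field 'city' = Cairo

ANSWER: Cairo


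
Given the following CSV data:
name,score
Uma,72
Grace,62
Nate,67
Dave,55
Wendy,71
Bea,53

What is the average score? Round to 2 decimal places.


Scores: 72, 62, 67, 55, 71, 53
Sum = 380
Count = 6
Average = 380 / 6 = 63.33

ANSWER: 63.33


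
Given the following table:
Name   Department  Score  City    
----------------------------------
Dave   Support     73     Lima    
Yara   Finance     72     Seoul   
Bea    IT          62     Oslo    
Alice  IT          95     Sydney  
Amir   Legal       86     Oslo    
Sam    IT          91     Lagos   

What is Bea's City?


Row 3: Bea
City = Oslo

ANSWER: Oslo


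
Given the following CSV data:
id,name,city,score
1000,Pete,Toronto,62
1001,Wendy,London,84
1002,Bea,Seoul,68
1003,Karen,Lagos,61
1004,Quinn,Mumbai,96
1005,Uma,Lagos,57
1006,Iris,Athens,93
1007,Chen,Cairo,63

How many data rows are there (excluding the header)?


Counting rows (excluding header):
Header: id,name,city,score
Data rows: 8

ANSWER: 8


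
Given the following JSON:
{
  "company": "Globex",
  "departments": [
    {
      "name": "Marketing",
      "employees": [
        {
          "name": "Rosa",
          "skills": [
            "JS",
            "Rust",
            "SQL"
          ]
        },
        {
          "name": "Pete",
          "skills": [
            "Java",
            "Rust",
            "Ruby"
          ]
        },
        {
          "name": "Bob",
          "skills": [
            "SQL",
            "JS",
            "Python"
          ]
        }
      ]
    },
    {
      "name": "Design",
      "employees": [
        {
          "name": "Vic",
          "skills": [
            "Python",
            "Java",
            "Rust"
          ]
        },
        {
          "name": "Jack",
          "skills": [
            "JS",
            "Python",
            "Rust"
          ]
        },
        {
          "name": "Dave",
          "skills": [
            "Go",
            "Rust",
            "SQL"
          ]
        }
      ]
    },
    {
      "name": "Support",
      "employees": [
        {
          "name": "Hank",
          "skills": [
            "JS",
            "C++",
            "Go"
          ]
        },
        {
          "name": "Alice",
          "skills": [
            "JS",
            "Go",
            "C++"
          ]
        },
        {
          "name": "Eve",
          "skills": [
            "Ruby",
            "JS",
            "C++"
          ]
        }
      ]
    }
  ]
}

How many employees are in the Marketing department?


Path: departments[0].employees
Count: 3

ANSWER: 3


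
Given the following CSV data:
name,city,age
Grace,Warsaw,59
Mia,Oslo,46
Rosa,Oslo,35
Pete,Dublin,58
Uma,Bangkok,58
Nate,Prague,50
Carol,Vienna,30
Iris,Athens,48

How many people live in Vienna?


Scanning city column for 'Vienna':
  Row 7: Carol -> MATCH
Total matches: 1

ANSWER: 1


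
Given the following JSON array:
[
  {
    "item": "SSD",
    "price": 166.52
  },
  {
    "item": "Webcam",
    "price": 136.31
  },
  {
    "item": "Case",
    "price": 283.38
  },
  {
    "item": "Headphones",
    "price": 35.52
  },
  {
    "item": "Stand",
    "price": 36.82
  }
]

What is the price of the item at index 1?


Array index 1 -> Webcam
price = 136.31

ANSWER: 136.31


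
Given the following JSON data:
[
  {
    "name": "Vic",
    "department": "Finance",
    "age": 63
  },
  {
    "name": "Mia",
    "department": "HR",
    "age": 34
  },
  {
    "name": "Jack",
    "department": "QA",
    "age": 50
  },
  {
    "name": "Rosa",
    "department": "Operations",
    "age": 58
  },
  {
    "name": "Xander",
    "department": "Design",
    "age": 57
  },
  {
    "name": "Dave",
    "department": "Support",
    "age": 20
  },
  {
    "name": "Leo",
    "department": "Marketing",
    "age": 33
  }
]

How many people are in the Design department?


Scanning records for department = Design
  Record 4: Xander
Count: 1

ANSWER: 1


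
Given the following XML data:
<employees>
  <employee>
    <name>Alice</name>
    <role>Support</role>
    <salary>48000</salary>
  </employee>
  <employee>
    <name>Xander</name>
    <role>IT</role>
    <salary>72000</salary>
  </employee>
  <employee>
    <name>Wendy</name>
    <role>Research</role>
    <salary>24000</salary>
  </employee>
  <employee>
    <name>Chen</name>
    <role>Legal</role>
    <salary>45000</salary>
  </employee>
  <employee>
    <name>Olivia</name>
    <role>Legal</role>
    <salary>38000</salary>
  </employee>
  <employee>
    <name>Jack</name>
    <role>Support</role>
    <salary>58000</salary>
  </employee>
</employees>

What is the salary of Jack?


Searching for <employee> with <name>Jack</name>
Found at position 6
<salary>58000</salary>

ANSWER: 58000


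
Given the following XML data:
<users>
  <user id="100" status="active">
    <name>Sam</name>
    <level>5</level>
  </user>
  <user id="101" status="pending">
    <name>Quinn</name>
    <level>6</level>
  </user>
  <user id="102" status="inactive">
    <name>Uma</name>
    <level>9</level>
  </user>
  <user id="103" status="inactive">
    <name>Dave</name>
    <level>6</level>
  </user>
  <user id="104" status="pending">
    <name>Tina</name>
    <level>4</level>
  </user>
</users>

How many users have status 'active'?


Counting users with status='active':
  Sam (id=100) -> MATCH
Count: 1

ANSWER: 1


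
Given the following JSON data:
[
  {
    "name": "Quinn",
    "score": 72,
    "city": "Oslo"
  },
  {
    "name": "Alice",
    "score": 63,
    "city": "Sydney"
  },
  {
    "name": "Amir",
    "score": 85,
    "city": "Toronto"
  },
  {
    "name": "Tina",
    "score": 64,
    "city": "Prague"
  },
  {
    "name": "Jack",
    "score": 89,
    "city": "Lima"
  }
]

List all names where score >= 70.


Filtering records where score >= 70:
  Quinn (score=72) -> YES
  Alice (score=63) -> no
  Amir (score=85) -> YES
  Tina (score=64) -> no
  Jack (score=89) -> YES


ANSWER: Quinn, Amir, Jack


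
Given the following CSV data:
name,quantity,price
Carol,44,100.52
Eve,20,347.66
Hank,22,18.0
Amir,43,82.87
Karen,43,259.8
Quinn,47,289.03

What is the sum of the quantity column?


Values in 'quantity' column:
  Row 1: 44
  Row 2: 20
  Row 3: 22
  Row 4: 43
  Row 5: 43
  Row 6: 47
Sum = 44 + 20 + 22 + 43 + 43 + 47 = 219

ANSWER: 219


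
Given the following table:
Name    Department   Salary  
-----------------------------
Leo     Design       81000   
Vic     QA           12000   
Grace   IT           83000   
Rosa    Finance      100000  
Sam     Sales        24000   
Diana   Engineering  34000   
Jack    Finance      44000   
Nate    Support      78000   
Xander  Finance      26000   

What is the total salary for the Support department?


Support department members:
  Nate: 78000
Total = 78000 = 78000

ANSWER: 78000


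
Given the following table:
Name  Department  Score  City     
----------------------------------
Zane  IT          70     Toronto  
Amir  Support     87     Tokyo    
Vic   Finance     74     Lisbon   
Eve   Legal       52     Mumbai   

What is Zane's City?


Row 1: Zane
City = Toronto

ANSWER: Toronto


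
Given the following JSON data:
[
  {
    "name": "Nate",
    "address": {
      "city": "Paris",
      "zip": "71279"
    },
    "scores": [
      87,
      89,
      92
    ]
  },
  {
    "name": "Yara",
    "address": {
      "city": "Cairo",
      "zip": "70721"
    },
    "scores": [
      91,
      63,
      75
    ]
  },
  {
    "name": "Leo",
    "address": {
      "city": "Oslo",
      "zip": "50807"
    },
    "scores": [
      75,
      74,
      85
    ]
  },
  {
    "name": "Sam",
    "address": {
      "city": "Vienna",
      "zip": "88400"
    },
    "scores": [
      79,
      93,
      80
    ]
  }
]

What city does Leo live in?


Path: records[2].address.city
Value: Oslo

ANSWER: Oslo


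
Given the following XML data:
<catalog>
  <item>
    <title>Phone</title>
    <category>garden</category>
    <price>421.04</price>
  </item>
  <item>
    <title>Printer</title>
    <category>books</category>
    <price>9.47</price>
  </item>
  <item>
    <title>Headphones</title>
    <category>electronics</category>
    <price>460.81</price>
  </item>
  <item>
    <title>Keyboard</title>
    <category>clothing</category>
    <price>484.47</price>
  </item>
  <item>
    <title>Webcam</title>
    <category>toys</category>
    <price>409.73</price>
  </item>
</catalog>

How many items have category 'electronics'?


Scanning <item> elements for <category>electronics</category>:
  Item 3: Headphones -> MATCH
Count: 1

ANSWER: 1


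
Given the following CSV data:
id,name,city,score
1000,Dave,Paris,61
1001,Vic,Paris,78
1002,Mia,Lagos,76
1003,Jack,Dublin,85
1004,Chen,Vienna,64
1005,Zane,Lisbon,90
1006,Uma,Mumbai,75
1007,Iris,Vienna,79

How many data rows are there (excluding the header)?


Counting rows (excluding header):
Header: id,name,city,score
Data rows: 8

ANSWER: 8


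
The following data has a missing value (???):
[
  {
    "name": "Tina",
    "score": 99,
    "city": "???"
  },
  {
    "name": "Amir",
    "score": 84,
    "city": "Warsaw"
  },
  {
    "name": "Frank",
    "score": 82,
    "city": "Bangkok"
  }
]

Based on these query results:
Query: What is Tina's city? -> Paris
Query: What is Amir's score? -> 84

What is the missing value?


The missing value is Tina's city
From query: Tina's city = Paris

ANSWER: Paris


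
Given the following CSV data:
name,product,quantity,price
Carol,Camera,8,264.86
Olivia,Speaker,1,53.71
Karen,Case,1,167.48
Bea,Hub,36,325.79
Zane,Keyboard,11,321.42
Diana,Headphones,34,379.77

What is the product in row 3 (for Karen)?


Row 3: Karen
Column 'product' = Case

ANSWER: Case


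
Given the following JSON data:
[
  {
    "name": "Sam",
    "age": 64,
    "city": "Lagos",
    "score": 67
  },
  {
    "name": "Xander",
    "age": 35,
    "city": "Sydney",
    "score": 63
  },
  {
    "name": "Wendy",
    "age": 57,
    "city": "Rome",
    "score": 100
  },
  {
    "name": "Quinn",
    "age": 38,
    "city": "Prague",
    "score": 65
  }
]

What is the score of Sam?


Looking up record where name = Sam
Record index: 0
Field 'score' = 67

ANSWER: 67


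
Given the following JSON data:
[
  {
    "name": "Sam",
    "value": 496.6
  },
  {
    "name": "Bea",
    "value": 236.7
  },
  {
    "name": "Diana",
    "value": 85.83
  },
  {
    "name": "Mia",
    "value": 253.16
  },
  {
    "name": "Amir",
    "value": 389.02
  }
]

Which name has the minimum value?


Comparing values:
  Sam: 496.6
  Bea: 236.7
  Diana: 85.83
  Mia: 253.16
  Amir: 389.02
Minimum: Diana (85.83)

ANSWER: Diana


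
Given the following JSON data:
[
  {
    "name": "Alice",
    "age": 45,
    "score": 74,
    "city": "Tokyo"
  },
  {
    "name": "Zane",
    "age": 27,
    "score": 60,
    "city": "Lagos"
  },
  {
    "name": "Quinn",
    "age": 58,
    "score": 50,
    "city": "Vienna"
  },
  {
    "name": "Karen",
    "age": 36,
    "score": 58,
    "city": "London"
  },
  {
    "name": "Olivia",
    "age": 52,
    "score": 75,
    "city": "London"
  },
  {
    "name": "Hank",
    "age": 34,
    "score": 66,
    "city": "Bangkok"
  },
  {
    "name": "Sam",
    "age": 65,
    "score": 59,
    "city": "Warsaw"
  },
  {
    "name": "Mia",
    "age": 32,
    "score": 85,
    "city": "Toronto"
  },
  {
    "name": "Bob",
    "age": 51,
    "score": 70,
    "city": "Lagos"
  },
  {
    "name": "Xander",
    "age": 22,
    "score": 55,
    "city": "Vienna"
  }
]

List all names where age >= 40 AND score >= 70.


Checking both conditions:
  Alice (age=45, score=74) -> YES
  Zane (age=27, score=60) -> no
  Quinn (age=58, score=50) -> no
  Karen (age=36, score=58) -> no
  Olivia (age=52, score=75) -> YES
  Hank (age=34, score=66) -> no
  Sam (age=65, score=59) -> no
  Mia (age=32, score=85) -> no
  Bob (age=51, score=70) -> YES
  Xander (age=22, score=55) -> no


ANSWER: Alice, Olivia, Bob
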